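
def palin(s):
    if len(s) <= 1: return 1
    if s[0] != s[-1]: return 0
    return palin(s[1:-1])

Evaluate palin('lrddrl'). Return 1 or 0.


palin('lrddrl'): s[0]='l' == s[-1]='l' -> check palin('rddr')
palin('rddr'): s[0]='r' == s[-1]='r' -> check palin('dd')
palin('dd'): s[0]='d' == s[-1]='d' -> check palin('')
palin(''): len <= 1 -> return 1  (base case)
Result: 1 (palindrome)

1


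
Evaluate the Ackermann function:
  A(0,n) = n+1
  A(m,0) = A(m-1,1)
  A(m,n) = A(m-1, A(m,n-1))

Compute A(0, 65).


A(0, 65) = 66
Result: A(0, 65) = 66

66


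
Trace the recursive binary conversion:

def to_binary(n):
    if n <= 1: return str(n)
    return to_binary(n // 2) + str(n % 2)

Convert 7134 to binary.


to_binary(7134) = to_binary(3567) + '0'
to_binary(3567) = to_binary(1783) + '1'
to_binary(1783) = to_binary(891) + '1'
to_binary(891) = to_binary(445) + '1'
to_binary(445) = to_binary(222) + '1'
to_binary(222) = to_binary(111) + '0'
to_binary(111) = to_binary(55) + '1'
to_binary(55) = to_binary(27) + '1'
to_binary(27) = to_binary(13) + '1'
to_binary(13) = to_binary(6) + '1'
to_binary(6) = to_binary(3) + '0'
to_binary(3) = to_binary(1) + '1'
to_binary(1) = '1'  (base case)
Concatenating: '1' + '1' + '0' + '1' + '1' + '1' + '1' + '0' + '1' + '1' + '1' + '1' + '0' = '1101111011110'

1101111011110


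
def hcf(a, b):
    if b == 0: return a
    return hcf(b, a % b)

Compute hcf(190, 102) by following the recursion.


hcf(190, 102) = hcf(102, 88)
hcf(102, 88) = hcf(88, 14)
hcf(88, 14) = hcf(14, 4)
hcf(14, 4) = hcf(4, 2)
hcf(4, 2) = hcf(2, 0)
hcf(2, 0) = 2  (base case)

2


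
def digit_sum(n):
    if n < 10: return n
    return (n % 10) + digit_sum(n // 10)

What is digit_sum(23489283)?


digit_sum(23489283) = 3 + digit_sum(2348928)
digit_sum(2348928) = 8 + digit_sum(234892)
digit_sum(234892) = 2 + digit_sum(23489)
digit_sum(23489) = 9 + digit_sum(2348)
digit_sum(2348) = 8 + digit_sum(234)
digit_sum(234) = 4 + digit_sum(23)
digit_sum(23) = 3 + digit_sum(2)
digit_sum(2) = 2  (base case)
Total: 3 + 8 + 2 + 9 + 8 + 4 + 3 + 2 = 39

39


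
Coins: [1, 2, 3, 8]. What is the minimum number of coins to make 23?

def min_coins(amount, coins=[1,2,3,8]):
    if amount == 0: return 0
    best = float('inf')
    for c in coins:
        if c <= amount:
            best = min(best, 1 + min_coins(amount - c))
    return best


Building up with DP:
min_coins(0) = 0
min_coins(1) = min(1+min_coins(0)=1+0=1) = 1
min_coins(2) = min(1+min_coins(1)=1+1=2, 1+min_coins(0)=1+0=1) = 1
min_coins(3) = min(1+min_coins(2)=1+1=2, 1+min_coins(1)=1+1=2, 1+min_coins(0)=1+0=1) = 1
min_coins(4) = min(1+min_coins(3)=1+1=2, 1+min_coins(2)=1+1=2, 1+min_coins(1)=1+1=2) = 2
min_coins(5) = min(1+min_coins(4)=1+2=3, 1+min_coins(3)=1+1=2, 1+min_coins(2)=1+1=2) = 2
min_coins(6) = min(1+min_coins(5)=1+2=3, 1+min_coins(4)=1+2=3, 1+min_coins(3)=1+1=2) = 2
min_coins(7) = min(1+min_coins(6)=1+2=3, 1+min_coins(5)=1+2=3, 1+min_coins(4)=1+2=3) = 3
min_coins(8) = min(1+min_coins(7)=1+3=4, 1+min_coins(6)=1+2=3, 1+min_coins(5)=1+2=3, 1+min_coins(0)=1+0=1) = 1
min_coins(9) = min(1+min_coins(8)=1+1=2, 1+min_coins(7)=1+3=4, 1+min_coins(6)=1+2=3, 1+min_coins(1)=1+1=2) = 2
min_coins(10) = min(1+min_coins(9)=1+2=3, 1+min_coins(8)=1+1=2, 1+min_coins(7)=1+3=4, 1+min_coins(2)=1+1=2) = 2
min_coins(11) = min(1+min_coins(10)=1+2=3, 1+min_coins(9)=1+2=3, 1+min_coins(8)=1+1=2, 1+min_coins(3)=1+1=2) = 2
min_coins(12) = min(1+min_coins(11)=1+2=3, 1+min_coins(10)=1+2=3, 1+min_coins(9)=1+2=3, 1+min_coins(4)=1+2=3) = 3
min_coins(13) = min(1+min_coins(12)=1+3=4, 1+min_coins(11)=1+2=3, 1+min_coins(10)=1+2=3, 1+min_coins(5)=1+2=3) = 3
min_coins(14) = min(1+min_coins(13)=1+3=4, 1+min_coins(12)=1+3=4, 1+min_coins(11)=1+2=3, 1+min_coins(6)=1+2=3) = 3
min_coins(15) = min(1+min_coins(14)=1+3=4, 1+min_coins(13)=1+3=4, 1+min_coins(12)=1+3=4, 1+min_coins(7)=1+3=4) = 4
min_coins(16) = min(1+min_coins(15)=1+4=5, 1+min_coins(14)=1+3=4, 1+min_coins(13)=1+3=4, 1+min_coins(8)=1+1=2) = 2
min_coins(17) = min(1+min_coins(16)=1+2=3, 1+min_coins(15)=1+4=5, 1+min_coins(14)=1+3=4, 1+min_coins(9)=1+2=3) = 3
min_coins(18) = min(1+min_coins(17)=1+3=4, 1+min_coins(16)=1+2=3, 1+min_coins(15)=1+4=5, 1+min_coins(10)=1+2=3) = 3
min_coins(19) = min(1+min_coins(18)=1+3=4, 1+min_coins(17)=1+3=4, 1+min_coins(16)=1+2=3, 1+min_coins(11)=1+2=3) = 3
min_coins(20) = min(1+min_coins(19)=1+3=4, 1+min_coins(18)=1+3=4, 1+min_coins(17)=1+3=4, 1+min_coins(12)=1+3=4) = 4
min_coins(21) = min(1+min_coins(20)=1+4=5, 1+min_coins(19)=1+3=4, 1+min_coins(18)=1+3=4, 1+min_coins(13)=1+3=4) = 4
min_coins(22) = min(1+min_coins(21)=1+4=5, 1+min_coins(20)=1+4=5, 1+min_coins(19)=1+3=4, 1+min_coins(14)=1+3=4) = 4
min_coins(23) = min(1+min_coins(22)=1+4=5, 1+min_coins(21)=1+4=5, 1+min_coins(20)=1+4=5, 1+min_coins(15)=1+4=5) = 5

5


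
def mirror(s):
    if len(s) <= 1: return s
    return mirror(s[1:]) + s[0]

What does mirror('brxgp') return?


mirror('brxgp') = mirror('rxgp') + 'b'
mirror('rxgp') = mirror('xgp') + 'r'
mirror('xgp') = mirror('gp') + 'x'
mirror('gp') = mirror('p') + 'g'
mirror('p') = 'p'  (base case)
Concatenating: 'p' + 'g' + 'x' + 'r' + 'b' = 'pgxrb'

pgxrb


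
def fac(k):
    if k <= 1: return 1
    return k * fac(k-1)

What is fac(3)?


fac(3)
= 3 * fac(2)
= 3 * 2 * fac(1)
= 3 * 2 * 1
= 6

6


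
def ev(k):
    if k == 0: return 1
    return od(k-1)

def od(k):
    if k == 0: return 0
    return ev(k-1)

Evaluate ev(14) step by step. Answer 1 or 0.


ev(14) = od(13)
od(13) = ev(12)
ev(12) = od(11)
od(11) = ev(10)
ev(10) = od(9)
od(9) = ev(8)
ev(8) = od(7)
od(7) = ev(6)
ev(6) = od(5)
od(5) = ev(4)
ev(4) = od(3)
od(3) = ev(2)
ev(2) = od(1)
od(1) = ev(0)
ev(0) = 1  (base case)
Result: 1

1


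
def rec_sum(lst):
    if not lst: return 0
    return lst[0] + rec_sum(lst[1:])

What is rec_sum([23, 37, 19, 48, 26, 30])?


rec_sum([23, 37, 19, 48, 26, 30]) = 23 + rec_sum([37, 19, 48, 26, 30])
rec_sum([37, 19, 48, 26, 30]) = 37 + rec_sum([19, 48, 26, 30])
rec_sum([19, 48, 26, 30]) = 19 + rec_sum([48, 26, 30])
rec_sum([48, 26, 30]) = 48 + rec_sum([26, 30])
rec_sum([26, 30]) = 26 + rec_sum([30])
rec_sum([30]) = 30 + rec_sum([])
rec_sum([]) = 0  (base case)
Total: 23 + 37 + 19 + 48 + 26 + 30 + 0 = 183

183


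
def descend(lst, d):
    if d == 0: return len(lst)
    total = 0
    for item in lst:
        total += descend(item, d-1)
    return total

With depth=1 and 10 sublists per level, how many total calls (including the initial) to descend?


At depth 0 (root): 1 call
At depth 1: each of 1 parents calls descend on 10 children = 10 calls
Total: 1 + 10 = 11

11


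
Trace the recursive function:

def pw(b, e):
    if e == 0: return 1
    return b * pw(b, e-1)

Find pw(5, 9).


pw(5, 9)
= 5 * pw(5, 8)
= 5 * 5 * pw(5, 7)
= 5 * 5 * 5 * pw(5, 6)
= 5 * 5 * 5 * 5 * pw(5, 5)
= 5 * 5 * 5 * 5 * 5 * pw(5, 4)
= 5 * 5 * 5 * 5 * 5 * 5 * pw(5, 3)
= 5 * 5 * 5 * 5 * 5 * 5 * 5 * pw(5, 2)
= 5 * 5 * 5 * 5 * 5 * 5 * 5 * 5 * pw(5, 1)
= 5 * 5 * 5 * 5 * 5 * 5 * 5 * 5 * 5 * pw(5, 0)
= 5 * 5 * 5 * 5 * 5 * 5 * 5 * 5 * 5 * 1
= 1953125

1953125


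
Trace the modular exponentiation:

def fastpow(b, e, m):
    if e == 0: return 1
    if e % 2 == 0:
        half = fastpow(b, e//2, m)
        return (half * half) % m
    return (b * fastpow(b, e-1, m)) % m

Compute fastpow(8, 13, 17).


fastpow(8, 13, 17): e is odd, compute fastpow(8, 12, 17)
  fastpow(8, 12, 17): e is even, compute fastpow(8, 6, 17)
    fastpow(8, 6, 17): e is even, compute fastpow(8, 3, 17)
      fastpow(8, 3, 17): e is odd, compute fastpow(8, 2, 17)
        fastpow(8, 2, 17): e is even, compute fastpow(8, 1, 17)
          fastpow(8, 1, 17): e is odd, compute fastpow(8, 0, 17)
          fastpow(8, 0, 17) = 1
          (8 * 1) % 17 = 8
        half=8, (8*8) % 17 = 13
      (8 * 13) % 17 = 2
    half=2, (2*2) % 17 = 4
  half=4, (4*4) % 17 = 16
(8 * 16) % 17 = 9

9


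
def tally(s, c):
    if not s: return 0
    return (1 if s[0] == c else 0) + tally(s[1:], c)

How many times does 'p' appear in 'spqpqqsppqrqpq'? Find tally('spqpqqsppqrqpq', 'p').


s[0]='s' != 'p' -> 0
s[0]='p' == 'p' -> 1
s[0]='q' != 'p' -> 0
s[0]='p' == 'p' -> 1
s[0]='q' != 'p' -> 0
s[0]='q' != 'p' -> 0
s[0]='s' != 'p' -> 0
s[0]='p' == 'p' -> 1
s[0]='p' == 'p' -> 1
s[0]='q' != 'p' -> 0
s[0]='r' != 'p' -> 0
s[0]='q' != 'p' -> 0
s[0]='p' == 'p' -> 1
s[0]='q' != 'p' -> 0
Sum: 0 + 1 + 0 + 1 + 0 + 0 + 0 + 1 + 1 + 0 + 0 + 0 + 1 + 0 = 5

5


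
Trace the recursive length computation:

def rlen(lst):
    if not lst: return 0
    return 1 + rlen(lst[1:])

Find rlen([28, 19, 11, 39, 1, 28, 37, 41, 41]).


rlen([28, 19, 11, 39, 1, 28, 37, 41, 41]) = 1 + rlen([19, 11, 39, 1, 28, 37, 41, 41])
rlen([19, 11, 39, 1, 28, 37, 41, 41]) = 1 + rlen([11, 39, 1, 28, 37, 41, 41])
rlen([11, 39, 1, 28, 37, 41, 41]) = 1 + rlen([39, 1, 28, 37, 41, 41])
rlen([39, 1, 28, 37, 41, 41]) = 1 + rlen([1, 28, 37, 41, 41])
rlen([1, 28, 37, 41, 41]) = 1 + rlen([28, 37, 41, 41])
rlen([28, 37, 41, 41]) = 1 + rlen([37, 41, 41])
rlen([37, 41, 41]) = 1 + rlen([41, 41])
rlen([41, 41]) = 1 + rlen([41])
rlen([41]) = 1 + rlen([])
rlen([]) = 0  (base case)
Unwinding: 1 + 1 + 1 + 1 + 1 + 1 + 1 + 1 + 1 + 0 = 9

9


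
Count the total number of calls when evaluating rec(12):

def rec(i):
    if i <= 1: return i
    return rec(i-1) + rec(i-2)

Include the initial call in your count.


Let C(n) = total calls for rec(n)
C(0) = 1, C(1) = 1
C(2) = 1 + C(1) + C(0) = 1 + 1 + 1 = 3
C(3) = 1 + C(2) + C(1) = 1 + 3 + 1 = 5
C(4) = 1 + C(3) + C(2) = 1 + 5 + 3 = 9
C(5) = 1 + C(4) + C(3) = 1 + 9 + 5 = 15
C(6) = 1 + C(5) + C(4) = 1 + 15 + 9 = 25
C(7) = 1 + C(6) + C(5) = 1 + 25 + 15 = 41
C(8) = 1 + C(7) + C(6) = 1 + 41 + 25 = 67
C(9) = 1 + C(8) + C(7) = 1 + 67 + 41 = 109
C(10) = 1 + C(9) + C(8) = 1 + 109 + 67 = 177
C(11) = 1 + C(10) + C(9) = 1 + 177 + 109 = 287
C(12) = 1 + C(11) + C(10) = 1 + 287 + 177 = 465

465


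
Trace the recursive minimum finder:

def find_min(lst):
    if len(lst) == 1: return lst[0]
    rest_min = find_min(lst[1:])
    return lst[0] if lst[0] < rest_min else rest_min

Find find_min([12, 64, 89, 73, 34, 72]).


find_min([12, 64, 89, 73, 34, 72]): compare 12 with find_min([64, 89, 73, 34, 72])
find_min([64, 89, 73, 34, 72]): compare 64 with find_min([89, 73, 34, 72])
find_min([89, 73, 34, 72]): compare 89 with find_min([73, 34, 72])
find_min([73, 34, 72]): compare 73 with find_min([34, 72])
find_min([34, 72]): compare 34 with find_min([72])
find_min([72]) = 72  (base case)
Compare 34 with 72 -> 34
Compare 73 with 34 -> 34
Compare 89 with 34 -> 34
Compare 64 with 34 -> 34
Compare 12 with 34 -> 12

12


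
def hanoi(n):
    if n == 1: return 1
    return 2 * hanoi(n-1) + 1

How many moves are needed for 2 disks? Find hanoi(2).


hanoi(2) = 2 * hanoi(1) + 1
hanoi(1) = 1  (base case)
hanoi(2) = 2 * 1 + 1 = 3

3


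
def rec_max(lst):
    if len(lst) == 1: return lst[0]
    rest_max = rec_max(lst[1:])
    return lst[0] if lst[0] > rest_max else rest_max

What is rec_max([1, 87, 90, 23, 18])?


rec_max([1, 87, 90, 23, 18]): compare 1 with rec_max([87, 90, 23, 18])
rec_max([87, 90, 23, 18]): compare 87 with rec_max([90, 23, 18])
rec_max([90, 23, 18]): compare 90 with rec_max([23, 18])
rec_max([23, 18]): compare 23 with rec_max([18])
rec_max([18]) = 18  (base case)
Compare 23 with 18 -> 23
Compare 90 with 23 -> 90
Compare 87 with 90 -> 90
Compare 1 with 90 -> 90

90


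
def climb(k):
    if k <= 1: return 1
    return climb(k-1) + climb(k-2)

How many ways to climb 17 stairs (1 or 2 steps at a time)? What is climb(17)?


Building up from base cases:
climb(0) = 1
climb(1) = 1
climb(2) = climb(1) + climb(0) = 1 + 1 = 2
climb(3) = climb(2) + climb(1) = 2 + 1 = 3
climb(4) = climb(3) + climb(2) = 3 + 2 = 5
climb(5) = climb(4) + climb(3) = 5 + 3 = 8
climb(6) = climb(5) + climb(4) = 8 + 5 = 13
climb(7) = climb(6) + climb(5) = 13 + 8 = 21
climb(8) = climb(7) + climb(6) = 21 + 13 = 34
climb(9) = climb(8) + climb(7) = 34 + 21 = 55
climb(10) = climb(9) + climb(8) = 55 + 34 = 89
climb(11) = climb(10) + climb(9) = 89 + 55 = 144
climb(12) = climb(11) + climb(10) = 144 + 89 = 233
climb(13) = climb(12) + climb(11) = 233 + 144 = 377
climb(14) = climb(13) + climb(12) = 377 + 233 = 610
climb(15) = climb(14) + climb(13) = 610 + 377 = 987
climb(16) = climb(15) + climb(14) = 987 + 610 = 1597
climb(17) = climb(16) + climb(15) = 1597 + 987 = 2584

2584


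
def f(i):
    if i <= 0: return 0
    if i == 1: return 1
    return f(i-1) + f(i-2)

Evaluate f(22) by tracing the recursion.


Computing f(22) bottom-up:
f(0) = 0
f(1) = 1
f(2) = f(1) + f(0) = 1 + 0 = 1
f(3) = f(2) + f(1) = 1 + 1 = 2
f(4) = f(3) + f(2) = 2 + 1 = 3
f(5) = f(4) + f(3) = 3 + 2 = 5
f(6) = f(5) + f(4) = 5 + 3 = 8
f(7) = f(6) + f(5) = 8 + 5 = 13
f(8) = f(7) + f(6) = 13 + 8 = 21
f(9) = f(8) + f(7) = 21 + 13 = 34
f(10) = f(9) + f(8) = 34 + 21 = 55
f(11) = f(10) + f(9) = 55 + 34 = 89
f(12) = f(11) + f(10) = 89 + 55 = 144
f(13) = f(12) + f(11) = 144 + 89 = 233
f(14) = f(13) + f(12) = 233 + 144 = 377
f(15) = f(14) + f(13) = 377 + 233 = 610
f(16) = f(15) + f(14) = 610 + 377 = 987
f(17) = f(16) + f(15) = 987 + 610 = 1597
f(18) = f(17) + f(16) = 1597 + 987 = 2584
f(19) = f(18) + f(17) = 2584 + 1597 = 4181
f(20) = f(19) + f(18) = 4181 + 2584 = 6765
f(21) = f(20) + f(19) = 6765 + 4181 = 10946
f(22) = f(21) + f(20) = 10946 + 6765 = 17711

17711


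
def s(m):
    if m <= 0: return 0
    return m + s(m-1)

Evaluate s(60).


s(60)
= 60 + 59 + 58 + 57 + 56 + 55 + 54 + 53 + 52 + 51 + 50 + 49 + 48 + 47 + 46 + 45 + 44 + 43 + 42 + 41 + 40 + 39 + 38 + 37 + 36 + 35 + 34 + 33 + 32 + 31 + 30 + 29 + 28 + 27 + 26 + 25 + 24 + 23 + 22 + 21 + 20 + 19 + 18 + 17 + 16 + 15 + 14 + 13 + 12 + 11 + 10 + 9 + 8 + 7 + 6 + 5 + 4 + 3 + 2 + 1 + s(0)
= 60 + 59 + 58 + 57 + 56 + 55 + 54 + 53 + 52 + 51 + 50 + 49 + 48 + 47 + 46 + 45 + 44 + 43 + 42 + 41 + 40 + 39 + 38 + 37 + 36 + 35 + 34 + 33 + 32 + 31 + 30 + 29 + 28 + 27 + 26 + 25 + 24 + 23 + 22 + 21 + 20 + 19 + 18 + 17 + 16 + 15 + 14 + 13 + 12 + 11 + 10 + 9 + 8 + 7 + 6 + 5 + 4 + 3 + 2 + 1 + 0
= 1830

1830


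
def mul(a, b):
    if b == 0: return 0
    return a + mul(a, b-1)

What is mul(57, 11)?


mul(57, 11) = 57 + mul(57, 10)
mul(57, 10) = 57 + mul(57, 9)
mul(57, 9) = 57 + mul(57, 8)
mul(57, 8) = 57 + mul(57, 7)
mul(57, 7) = 57 + mul(57, 6)
mul(57, 6) = 57 + mul(57, 5)
mul(57, 5) = 57 + mul(57, 4)
mul(57, 4) = 57 + mul(57, 3)
mul(57, 3) = 57 + mul(57, 2)
mul(57, 2) = 57 + mul(57, 1)
mul(57, 1) = 57 + mul(57, 0)
mul(57, 0) = 0  (base case)
Total: 57 + 57 + 57 + 57 + 57 + 57 + 57 + 57 + 57 + 57 + 57 + 0 = 627

627


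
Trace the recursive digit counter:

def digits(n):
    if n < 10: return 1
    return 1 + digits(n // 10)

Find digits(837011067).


digits(837011067) = 1 + digits(83701106)
digits(83701106) = 1 + digits(8370110)
digits(8370110) = 1 + digits(837011)
digits(837011) = 1 + digits(83701)
digits(83701) = 1 + digits(8370)
digits(8370) = 1 + digits(837)
digits(837) = 1 + digits(83)
digits(83) = 1 + digits(8)
digits(8) = 1  (base case: 8 < 10)
Unwinding: 1 + 1 + 1 + 1 + 1 + 1 + 1 + 1 + 1 = 9

9


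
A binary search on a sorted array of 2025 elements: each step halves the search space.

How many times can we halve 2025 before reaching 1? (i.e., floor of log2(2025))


2025 / 2 = 1012
1012 / 2 = 506
506 / 2 = 253
253 / 2 = 126
126 / 2 = 63
63 / 2 = 31
31 / 2 = 15
15 / 2 = 7
7 / 2 = 3
3 / 2 = 1
Reached 1 after 10 halvings

10


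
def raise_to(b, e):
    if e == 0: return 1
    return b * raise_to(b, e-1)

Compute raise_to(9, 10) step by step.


raise_to(9, 10)
= 9 * raise_to(9, 9)
= 9 * 9 * raise_to(9, 8)
= 9 * 9 * 9 * raise_to(9, 7)
= 9 * 9 * 9 * 9 * raise_to(9, 6)
= 9 * 9 * 9 * 9 * 9 * raise_to(9, 5)
= 9 * 9 * 9 * 9 * 9 * 9 * raise_to(9, 4)
= 9 * 9 * 9 * 9 * 9 * 9 * 9 * raise_to(9, 3)
= 9 * 9 * 9 * 9 * 9 * 9 * 9 * 9 * raise_to(9, 2)
= 9 * 9 * 9 * 9 * 9 * 9 * 9 * 9 * 9 * raise_to(9, 1)
= 9 * 9 * 9 * 9 * 9 * 9 * 9 * 9 * 9 * 9 * raise_to(9, 0)
= 9 * 9 * 9 * 9 * 9 * 9 * 9 * 9 * 9 * 9 * 1
= 3486784401

3486784401


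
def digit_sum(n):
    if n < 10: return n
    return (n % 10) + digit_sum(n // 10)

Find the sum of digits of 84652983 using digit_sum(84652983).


digit_sum(84652983) = 3 + digit_sum(8465298)
digit_sum(8465298) = 8 + digit_sum(846529)
digit_sum(846529) = 9 + digit_sum(84652)
digit_sum(84652) = 2 + digit_sum(8465)
digit_sum(8465) = 5 + digit_sum(846)
digit_sum(846) = 6 + digit_sum(84)
digit_sum(84) = 4 + digit_sum(8)
digit_sum(8) = 8  (base case)
Total: 3 + 8 + 9 + 2 + 5 + 6 + 4 + 8 = 45

45


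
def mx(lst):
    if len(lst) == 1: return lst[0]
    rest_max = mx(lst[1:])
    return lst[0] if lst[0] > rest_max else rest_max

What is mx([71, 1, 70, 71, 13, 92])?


mx([71, 1, 70, 71, 13, 92]): compare 71 with mx([1, 70, 71, 13, 92])
mx([1, 70, 71, 13, 92]): compare 1 with mx([70, 71, 13, 92])
mx([70, 71, 13, 92]): compare 70 with mx([71, 13, 92])
mx([71, 13, 92]): compare 71 with mx([13, 92])
mx([13, 92]): compare 13 with mx([92])
mx([92]) = 92  (base case)
Compare 13 with 92 -> 92
Compare 71 with 92 -> 92
Compare 70 with 92 -> 92
Compare 1 with 92 -> 92
Compare 71 with 92 -> 92

92


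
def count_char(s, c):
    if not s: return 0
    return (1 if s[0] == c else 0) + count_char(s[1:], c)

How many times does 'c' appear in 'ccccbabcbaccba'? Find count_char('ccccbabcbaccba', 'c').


s[0]='c' == 'c' -> 1
s[0]='c' == 'c' -> 1
s[0]='c' == 'c' -> 1
s[0]='c' == 'c' -> 1
s[0]='b' != 'c' -> 0
s[0]='a' != 'c' -> 0
s[0]='b' != 'c' -> 0
s[0]='c' == 'c' -> 1
s[0]='b' != 'c' -> 0
s[0]='a' != 'c' -> 0
s[0]='c' == 'c' -> 1
s[0]='c' == 'c' -> 1
s[0]='b' != 'c' -> 0
s[0]='a' != 'c' -> 0
Sum: 1 + 1 + 1 + 1 + 0 + 0 + 0 + 1 + 0 + 0 + 1 + 1 + 0 + 0 = 7

7


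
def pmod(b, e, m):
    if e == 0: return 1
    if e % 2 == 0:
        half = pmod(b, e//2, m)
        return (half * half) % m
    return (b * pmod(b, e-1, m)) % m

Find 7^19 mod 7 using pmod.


pmod(7, 19, 7): e is odd, compute pmod(7, 18, 7)
  pmod(7, 18, 7): e is even, compute pmod(7, 9, 7)
    pmod(7, 9, 7): e is odd, compute pmod(7, 8, 7)
      pmod(7, 8, 7): e is even, compute pmod(7, 4, 7)
        pmod(7, 4, 7): e is even, compute pmod(7, 2, 7)
          pmod(7, 2, 7): e is even, compute pmod(7, 1, 7)
          pmod(7, 1, 7): e is odd, compute pmod(7, 0, 7)
          pmod(7, 0, 7) = 1
          (7 * 1) % 7 = 0
          half=0, (0*0) % 7 = 0
        half=0, (0*0) % 7 = 0
      half=0, (0*0) % 7 = 0
    (7 * 0) % 7 = 0
  half=0, (0*0) % 7 = 0
(7 * 0) % 7 = 0

0


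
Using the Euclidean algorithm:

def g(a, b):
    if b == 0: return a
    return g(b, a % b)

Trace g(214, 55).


g(214, 55) = g(55, 49)
g(55, 49) = g(49, 6)
g(49, 6) = g(6, 1)
g(6, 1) = g(1, 0)
g(1, 0) = 1  (base case)

1


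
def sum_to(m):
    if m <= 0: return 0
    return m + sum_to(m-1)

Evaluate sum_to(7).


sum_to(7)
= 7 + 6 + 5 + 4 + 3 + 2 + 1 + sum_to(0)
= 7 + 6 + 5 + 4 + 3 + 2 + 1 + 0
= 28

28


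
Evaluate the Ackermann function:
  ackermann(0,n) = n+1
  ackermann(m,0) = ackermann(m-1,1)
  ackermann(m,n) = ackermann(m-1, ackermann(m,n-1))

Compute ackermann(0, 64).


ackermann(0, 64) = 65
Result: ackermann(0, 64) = 65

65


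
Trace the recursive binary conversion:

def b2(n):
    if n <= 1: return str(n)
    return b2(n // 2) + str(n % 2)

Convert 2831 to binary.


b2(2831) = b2(1415) + '1'
b2(1415) = b2(707) + '1'
b2(707) = b2(353) + '1'
b2(353) = b2(176) + '1'
b2(176) = b2(88) + '0'
b2(88) = b2(44) + '0'
b2(44) = b2(22) + '0'
b2(22) = b2(11) + '0'
b2(11) = b2(5) + '1'
b2(5) = b2(2) + '1'
b2(2) = b2(1) + '0'
b2(1) = '1'  (base case)
Concatenating: '1' + '0' + '1' + '1' + '0' + '0' + '0' + '0' + '1' + '1' + '1' + '1' = '101100001111'

101100001111


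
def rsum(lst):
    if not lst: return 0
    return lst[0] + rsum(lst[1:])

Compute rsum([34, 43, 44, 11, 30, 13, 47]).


rsum([34, 43, 44, 11, 30, 13, 47]) = 34 + rsum([43, 44, 11, 30, 13, 47])
rsum([43, 44, 11, 30, 13, 47]) = 43 + rsum([44, 11, 30, 13, 47])
rsum([44, 11, 30, 13, 47]) = 44 + rsum([11, 30, 13, 47])
rsum([11, 30, 13, 47]) = 11 + rsum([30, 13, 47])
rsum([30, 13, 47]) = 30 + rsum([13, 47])
rsum([13, 47]) = 13 + rsum([47])
rsum([47]) = 47 + rsum([])
rsum([]) = 0  (base case)
Total: 34 + 43 + 44 + 11 + 30 + 13 + 47 + 0 = 222

222


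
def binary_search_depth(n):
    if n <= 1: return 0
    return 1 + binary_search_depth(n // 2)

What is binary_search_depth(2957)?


2957 / 2 = 1478
1478 / 2 = 739
739 / 2 = 369
369 / 2 = 184
184 / 2 = 92
92 / 2 = 46
46 / 2 = 23
23 / 2 = 11
11 / 2 = 5
5 / 2 = 2
2 / 2 = 1
Reached 1 after 11 halvings

11


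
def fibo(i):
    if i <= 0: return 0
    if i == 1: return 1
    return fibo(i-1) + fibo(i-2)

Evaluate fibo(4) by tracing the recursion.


Computing fibo(4) bottom-up:
fibo(0) = 0
fibo(1) = 1
fibo(2) = fibo(1) + fibo(0) = 1 + 0 = 1
fibo(3) = fibo(2) + fibo(1) = 1 + 1 = 2
fibo(4) = fibo(3) + fibo(2) = 2 + 1 = 3

3


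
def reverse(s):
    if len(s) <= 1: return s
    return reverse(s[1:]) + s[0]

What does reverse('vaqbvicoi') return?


reverse('vaqbvicoi') = reverse('aqbvicoi') + 'v'
reverse('aqbvicoi') = reverse('qbvicoi') + 'a'
reverse('qbvicoi') = reverse('bvicoi') + 'q'
reverse('bvicoi') = reverse('vicoi') + 'b'
reverse('vicoi') = reverse('icoi') + 'v'
reverse('icoi') = reverse('coi') + 'i'
reverse('coi') = reverse('oi') + 'c'
reverse('oi') = reverse('i') + 'o'
reverse('i') = 'i'  (base case)
Concatenating: 'i' + 'o' + 'c' + 'i' + 'v' + 'b' + 'q' + 'a' + 'v' = 'iocivbqav'

iocivbqav


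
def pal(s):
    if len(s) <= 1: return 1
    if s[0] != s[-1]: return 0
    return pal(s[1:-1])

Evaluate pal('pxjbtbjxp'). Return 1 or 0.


pal('pxjbtbjxp'): s[0]='p' == s[-1]='p' -> check pal('xjbtbjx')
pal('xjbtbjx'): s[0]='x' == s[-1]='x' -> check pal('jbtbj')
pal('jbtbj'): s[0]='j' == s[-1]='j' -> check pal('btb')
pal('btb'): s[0]='b' == s[-1]='b' -> check pal('t')
pal('t'): len <= 1 -> return 1  (base case)
Result: 1 (palindrome)

1


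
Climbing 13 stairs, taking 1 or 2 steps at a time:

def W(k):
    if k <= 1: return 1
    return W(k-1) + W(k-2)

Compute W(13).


Building up from base cases:
W(0) = 1
W(1) = 1
W(2) = W(1) + W(0) = 1 + 1 = 2
W(3) = W(2) + W(1) = 2 + 1 = 3
W(4) = W(3) + W(2) = 3 + 2 = 5
W(5) = W(4) + W(3) = 5 + 3 = 8
W(6) = W(5) + W(4) = 8 + 5 = 13
W(7) = W(6) + W(5) = 13 + 8 = 21
W(8) = W(7) + W(6) = 21 + 13 = 34
W(9) = W(8) + W(7) = 34 + 21 = 55
W(10) = W(9) + W(8) = 55 + 34 = 89
W(11) = W(10) + W(9) = 89 + 55 = 144
W(12) = W(11) + W(10) = 144 + 89 = 233
W(13) = W(12) + W(11) = 233 + 144 = 377

377


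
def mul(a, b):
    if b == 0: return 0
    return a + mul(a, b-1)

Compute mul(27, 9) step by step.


mul(27, 9) = 27 + mul(27, 8)
mul(27, 8) = 27 + mul(27, 7)
mul(27, 7) = 27 + mul(27, 6)
mul(27, 6) = 27 + mul(27, 5)
mul(27, 5) = 27 + mul(27, 4)
mul(27, 4) = 27 + mul(27, 3)
mul(27, 3) = 27 + mul(27, 2)
mul(27, 2) = 27 + mul(27, 1)
mul(27, 1) = 27 + mul(27, 0)
mul(27, 0) = 0  (base case)
Total: 27 + 27 + 27 + 27 + 27 + 27 + 27 + 27 + 27 + 0 = 243

243


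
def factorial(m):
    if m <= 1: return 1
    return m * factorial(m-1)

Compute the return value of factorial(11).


factorial(11)
= 11 * factorial(10)
= 11 * 10 * factorial(9)
= 11 * 10 * 9 * factorial(8)
= 11 * 10 * 9 * 8 * factorial(7)
= 11 * 10 * 9 * 8 * 7 * factorial(6)
= 11 * 10 * 9 * 8 * 7 * 6 * factorial(5)
= 11 * 10 * 9 * 8 * 7 * 6 * 5 * factorial(4)
= 11 * 10 * 9 * 8 * 7 * 6 * 5 * 4 * factorial(3)
= 11 * 10 * 9 * 8 * 7 * 6 * 5 * 4 * 3 * factorial(2)
= 11 * 10 * 9 * 8 * 7 * 6 * 5 * 4 * 3 * 2 * factorial(1)
= 11 * 10 * 9 * 8 * 7 * 6 * 5 * 4 * 3 * 2 * 1
= 39916800

39916800


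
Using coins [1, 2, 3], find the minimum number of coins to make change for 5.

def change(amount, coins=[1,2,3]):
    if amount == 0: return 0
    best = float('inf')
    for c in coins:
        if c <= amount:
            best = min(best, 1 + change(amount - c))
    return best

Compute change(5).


Building up with DP:
change(0) = 0
change(1) = min(1+change(0)=1+0=1) = 1
change(2) = min(1+change(1)=1+1=2, 1+change(0)=1+0=1) = 1
change(3) = min(1+change(2)=1+1=2, 1+change(1)=1+1=2, 1+change(0)=1+0=1) = 1
change(4) = min(1+change(3)=1+1=2, 1+change(2)=1+1=2, 1+change(1)=1+1=2) = 2
change(5) = min(1+change(4)=1+2=3, 1+change(3)=1+1=2, 1+change(2)=1+1=2) = 2

2


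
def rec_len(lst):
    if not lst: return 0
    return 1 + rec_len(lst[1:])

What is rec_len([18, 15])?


rec_len([18, 15]) = 1 + rec_len([15])
rec_len([15]) = 1 + rec_len([])
rec_len([]) = 0  (base case)
Unwinding: 1 + 1 + 0 = 2

2


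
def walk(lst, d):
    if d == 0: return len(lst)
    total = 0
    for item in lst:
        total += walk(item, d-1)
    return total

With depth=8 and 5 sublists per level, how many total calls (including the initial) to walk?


At depth 0 (root): 1 call
At depth 1: each of 1 parents calls walk on 5 children = 5 calls
At depth 2: each of 5 parents calls walk on 5 children = 25 calls
At depth 3: each of 25 parents calls walk on 5 children = 125 calls
At depth 4: each of 125 parents calls walk on 5 children = 625 calls
At depth 5: each of 625 parents calls walk on 5 children = 3125 calls
At depth 6: each of 3125 parents calls walk on 5 children = 15625 calls
At depth 7: each of 15625 parents calls walk on 5 children = 78125 calls
At depth 8: each of 78125 parents calls walk on 5 children = 390625 calls
Total: 1 + 5 + 25 + 125 + 625 + 3125 + 15625 + 78125 + 390625 = 488281

488281


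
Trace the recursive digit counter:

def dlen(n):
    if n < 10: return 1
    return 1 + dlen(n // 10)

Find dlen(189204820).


dlen(189204820) = 1 + dlen(18920482)
dlen(18920482) = 1 + dlen(1892048)
dlen(1892048) = 1 + dlen(189204)
dlen(189204) = 1 + dlen(18920)
dlen(18920) = 1 + dlen(1892)
dlen(1892) = 1 + dlen(189)
dlen(189) = 1 + dlen(18)
dlen(18) = 1 + dlen(1)
dlen(1) = 1  (base case: 1 < 10)
Unwinding: 1 + 1 + 1 + 1 + 1 + 1 + 1 + 1 + 1 = 9

9


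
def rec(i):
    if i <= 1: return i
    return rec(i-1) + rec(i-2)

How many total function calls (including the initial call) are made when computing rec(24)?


Let C(n) = total calls for rec(n)
C(0) = 1, C(1) = 1
C(2) = 1 + C(1) + C(0) = 1 + 1 + 1 = 3
C(3) = 1 + C(2) + C(1) = 1 + 3 + 1 = 5
C(4) = 1 + C(3) + C(2) = 1 + 5 + 3 = 9
C(5) = 1 + C(4) + C(3) = 1 + 9 + 5 = 15
C(6) = 1 + C(5) + C(4) = 1 + 15 + 9 = 25
C(7) = 1 + C(6) + C(5) = 1 + 25 + 15 = 41
C(8) = 1 + C(7) + C(6) = 1 + 41 + 25 = 67
C(9) = 1 + C(8) + C(7) = 1 + 67 + 41 = 109
C(10) = 1 + C(9) + C(8) = 1 + 109 + 67 = 177
C(11) = 1 + C(10) + C(9) = 1 + 177 + 109 = 287
C(12) = 1 + C(11) + C(10) = 1 + 287 + 177 = 465
C(13) = 1 + C(12) + C(11) = 1 + 465 + 287 = 753
C(14) = 1 + C(13) + C(12) = 1 + 753 + 465 = 1219
C(15) = 1 + C(14) + C(13) = 1 + 1219 + 753 = 1973
C(16) = 1 + C(15) + C(14) = 1 + 1973 + 1219 = 3193
C(17) = 1 + C(16) + C(15) = 1 + 3193 + 1973 = 5167
C(18) = 1 + C(17) + C(16) = 1 + 5167 + 3193 = 8361
C(19) = 1 + C(18) + C(17) = 1 + 8361 + 5167 = 13529
C(20) = 1 + C(19) + C(18) = 1 + 13529 + 8361 = 21891
C(21) = 1 + C(20) + C(19) = 1 + 21891 + 13529 = 35421
C(22) = 1 + C(21) + C(20) = 1 + 35421 + 21891 = 57313
C(23) = 1 + C(22) + C(21) = 1 + 57313 + 35421 = 92735
C(24) = 1 + C(23) + C(22) = 1 + 92735 + 57313 = 150049

150049


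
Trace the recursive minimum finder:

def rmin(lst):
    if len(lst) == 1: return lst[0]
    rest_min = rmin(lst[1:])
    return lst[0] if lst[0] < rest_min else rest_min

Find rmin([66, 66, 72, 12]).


rmin([66, 66, 72, 12]): compare 66 with rmin([66, 72, 12])
rmin([66, 72, 12]): compare 66 with rmin([72, 12])
rmin([72, 12]): compare 72 with rmin([12])
rmin([12]) = 12  (base case)
Compare 72 with 12 -> 12
Compare 66 with 12 -> 12
Compare 66 with 12 -> 12

12


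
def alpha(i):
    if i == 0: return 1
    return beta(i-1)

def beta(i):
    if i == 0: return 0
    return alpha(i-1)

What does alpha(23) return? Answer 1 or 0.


alpha(23) = beta(22)
beta(22) = alpha(21)
alpha(21) = beta(20)
beta(20) = alpha(19)
alpha(19) = beta(18)
beta(18) = alpha(17)
alpha(17) = beta(16)
beta(16) = alpha(15)
alpha(15) = beta(14)
beta(14) = alpha(13)
alpha(13) = beta(12)
beta(12) = alpha(11)
alpha(11) = beta(10)
beta(10) = alpha(9)
alpha(9) = beta(8)
beta(8) = alpha(7)
alpha(7) = beta(6)
beta(6) = alpha(5)
alpha(5) = beta(4)
beta(4) = alpha(3)
alpha(3) = beta(2)
beta(2) = alpha(1)
alpha(1) = beta(0)
beta(0) = 0  (base case)
Result: 0

0


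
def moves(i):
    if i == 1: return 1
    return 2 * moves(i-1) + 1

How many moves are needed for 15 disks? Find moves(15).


moves(15) = 2 * moves(14) + 1
moves(14) = 2 * moves(13) + 1
moves(13) = 2 * moves(12) + 1
moves(12) = 2 * moves(11) + 1
moves(11) = 2 * moves(10) + 1
moves(10) = 2 * moves(9) + 1
moves(9) = 2 * moves(8) + 1
moves(8) = 2 * moves(7) + 1
moves(7) = 2 * moves(6) + 1
moves(6) = 2 * moves(5) + 1
moves(5) = 2 * moves(4) + 1
moves(4) = 2 * moves(3) + 1
moves(3) = 2 * moves(2) + 1
moves(2) = 2 * moves(1) + 1
moves(1) = 1  (base case)
moves(2) = 2 * 1 + 1 = 3
moves(3) = 2 * 3 + 1 = 7
moves(4) = 2 * 7 + 1 = 15
moves(5) = 2 * 15 + 1 = 31
moves(6) = 2 * 31 + 1 = 63
moves(7) = 2 * 63 + 1 = 127
moves(8) = 2 * 127 + 1 = 255
moves(9) = 2 * 255 + 1 = 511
moves(10) = 2 * 511 + 1 = 1023
moves(11) = 2 * 1023 + 1 = 2047
moves(12) = 2 * 2047 + 1 = 4095
moves(13) = 2 * 4095 + 1 = 8191
moves(14) = 2 * 8191 + 1 = 16383
moves(15) = 2 * 16383 + 1 = 32767

32767


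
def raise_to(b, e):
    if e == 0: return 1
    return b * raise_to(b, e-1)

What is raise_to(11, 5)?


raise_to(11, 5)
= 11 * raise_to(11, 4)
= 11 * 11 * raise_to(11, 3)
= 11 * 11 * 11 * raise_to(11, 2)
= 11 * 11 * 11 * 11 * raise_to(11, 1)
= 11 * 11 * 11 * 11 * 11 * raise_to(11, 0)
= 11 * 11 * 11 * 11 * 11 * 1
= 161051

161051


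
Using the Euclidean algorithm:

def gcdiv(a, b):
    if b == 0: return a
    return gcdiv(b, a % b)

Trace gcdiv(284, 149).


gcdiv(284, 149) = gcdiv(149, 135)
gcdiv(149, 135) = gcdiv(135, 14)
gcdiv(135, 14) = gcdiv(14, 9)
gcdiv(14, 9) = gcdiv(9, 5)
gcdiv(9, 5) = gcdiv(5, 4)
gcdiv(5, 4) = gcdiv(4, 1)
gcdiv(4, 1) = gcdiv(1, 0)
gcdiv(1, 0) = 1  (base case)

1


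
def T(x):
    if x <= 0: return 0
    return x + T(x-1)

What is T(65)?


T(65)
= 65 + 64 + 63 + 62 + 61 + 60 + 59 + 58 + 57 + 56 + 55 + 54 + 53 + 52 + 51 + 50 + 49 + 48 + 47 + 46 + 45 + 44 + 43 + 42 + 41 + 40 + 39 + 38 + 37 + 36 + 35 + 34 + 33 + 32 + 31 + 30 + 29 + 28 + 27 + 26 + 25 + 24 + 23 + 22 + 21 + 20 + 19 + 18 + 17 + 16 + 15 + 14 + 13 + 12 + 11 + 10 + 9 + 8 + 7 + 6 + 5 + 4 + 3 + 2 + 1 + T(0)
= 65 + 64 + 63 + 62 + 61 + 60 + 59 + 58 + 57 + 56 + 55 + 54 + 53 + 52 + 51 + 50 + 49 + 48 + 47 + 46 + 45 + 44 + 43 + 42 + 41 + 40 + 39 + 38 + 37 + 36 + 35 + 34 + 33 + 32 + 31 + 30 + 29 + 28 + 27 + 26 + 25 + 24 + 23 + 22 + 21 + 20 + 19 + 18 + 17 + 16 + 15 + 14 + 13 + 12 + 11 + 10 + 9 + 8 + 7 + 6 + 5 + 4 + 3 + 2 + 1 + 0
= 2145

2145


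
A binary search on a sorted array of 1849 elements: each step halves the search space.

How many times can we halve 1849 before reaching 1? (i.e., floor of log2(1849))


1849 / 2 = 924
924 / 2 = 462
462 / 2 = 231
231 / 2 = 115
115 / 2 = 57
57 / 2 = 28
28 / 2 = 14
14 / 2 = 7
7 / 2 = 3
3 / 2 = 1
Reached 1 after 10 halvings

10


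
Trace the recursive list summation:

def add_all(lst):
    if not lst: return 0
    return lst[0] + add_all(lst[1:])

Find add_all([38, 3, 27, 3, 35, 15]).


add_all([38, 3, 27, 3, 35, 15]) = 38 + add_all([3, 27, 3, 35, 15])
add_all([3, 27, 3, 35, 15]) = 3 + add_all([27, 3, 35, 15])
add_all([27, 3, 35, 15]) = 27 + add_all([3, 35, 15])
add_all([3, 35, 15]) = 3 + add_all([35, 15])
add_all([35, 15]) = 35 + add_all([15])
add_all([15]) = 15 + add_all([])
add_all([]) = 0  (base case)
Total: 38 + 3 + 27 + 3 + 35 + 15 + 0 = 121

121


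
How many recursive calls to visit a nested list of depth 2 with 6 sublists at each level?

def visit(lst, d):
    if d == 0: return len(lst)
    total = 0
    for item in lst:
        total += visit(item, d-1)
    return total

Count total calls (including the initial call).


At depth 0 (root): 1 call
At depth 1: each of 1 parents calls visit on 6 children = 6 calls
At depth 2: each of 6 parents calls visit on 6 children = 36 calls
Total: 1 + 6 + 36 = 43

43


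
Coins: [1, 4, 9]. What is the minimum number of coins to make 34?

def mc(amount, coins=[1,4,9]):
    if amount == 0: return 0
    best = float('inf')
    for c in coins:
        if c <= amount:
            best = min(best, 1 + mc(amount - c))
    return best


Building up with DP:
mc(0) = 0
mc(1) = min(1+mc(0)=1+0=1) = 1
mc(2) = min(1+mc(1)=1+1=2) = 2
mc(3) = min(1+mc(2)=1+2=3) = 3
mc(4) = min(1+mc(3)=1+3=4, 1+mc(0)=1+0=1) = 1
mc(5) = min(1+mc(4)=1+1=2, 1+mc(1)=1+1=2) = 2
mc(6) = min(1+mc(5)=1+2=3, 1+mc(2)=1+2=3) = 3
mc(7) = min(1+mc(6)=1+3=4, 1+mc(3)=1+3=4) = 4
mc(8) = min(1+mc(7)=1+4=5, 1+mc(4)=1+1=2) = 2
mc(9) = min(1+mc(8)=1+2=3, 1+mc(5)=1+2=3, 1+mc(0)=1+0=1) = 1
mc(10) = min(1+mc(9)=1+1=2, 1+mc(6)=1+3=4, 1+mc(1)=1+1=2) = 2
mc(11) = min(1+mc(10)=1+2=3, 1+mc(7)=1+4=5, 1+mc(2)=1+2=3) = 3
mc(12) = min(1+mc(11)=1+3=4, 1+mc(8)=1+2=3, 1+mc(3)=1+3=4) = 3
mc(13) = min(1+mc(12)=1+3=4, 1+mc(9)=1+1=2, 1+mc(4)=1+1=2) = 2
mc(14) = min(1+mc(13)=1+2=3, 1+mc(10)=1+2=3, 1+mc(5)=1+2=3) = 3
mc(15) = min(1+mc(14)=1+3=4, 1+mc(11)=1+3=4, 1+mc(6)=1+3=4) = 4
mc(16) = min(1+mc(15)=1+4=5, 1+mc(12)=1+3=4, 1+mc(7)=1+4=5) = 4
mc(17) = min(1+mc(16)=1+4=5, 1+mc(13)=1+2=3, 1+mc(8)=1+2=3) = 3
mc(18) = min(1+mc(17)=1+3=4, 1+mc(14)=1+3=4, 1+mc(9)=1+1=2) = 2
mc(19) = min(1+mc(18)=1+2=3, 1+mc(15)=1+4=5, 1+mc(10)=1+2=3) = 3
mc(20) = min(1+mc(19)=1+3=4, 1+mc(16)=1+4=5, 1+mc(11)=1+3=4) = 4
mc(21) = min(1+mc(20)=1+4=5, 1+mc(17)=1+3=4, 1+mc(12)=1+3=4) = 4
mc(22) = min(1+mc(21)=1+4=5, 1+mc(18)=1+2=3, 1+mc(13)=1+2=3) = 3
mc(23) = min(1+mc(22)=1+3=4, 1+mc(19)=1+3=4, 1+mc(14)=1+3=4) = 4
mc(24) = min(1+mc(23)=1+4=5, 1+mc(20)=1+4=5, 1+mc(15)=1+4=5) = 5
mc(25) = min(1+mc(24)=1+5=6, 1+mc(21)=1+4=5, 1+mc(16)=1+4=5) = 5
mc(26) = min(1+mc(25)=1+5=6, 1+mc(22)=1+3=4, 1+mc(17)=1+3=4) = 4
mc(27) = min(1+mc(26)=1+4=5, 1+mc(23)=1+4=5, 1+mc(18)=1+2=3) = 3
mc(28) = min(1+mc(27)=1+3=4, 1+mc(24)=1+5=6, 1+mc(19)=1+3=4) = 4
mc(29) = min(1+mc(28)=1+4=5, 1+mc(25)=1+5=6, 1+mc(20)=1+4=5) = 5
mc(30) = min(1+mc(29)=1+5=6, 1+mc(26)=1+4=5, 1+mc(21)=1+4=5) = 5
mc(31) = min(1+mc(30)=1+5=6, 1+mc(27)=1+3=4, 1+mc(22)=1+3=4) = 4
mc(32) = min(1+mc(31)=1+4=5, 1+mc(28)=1+4=5, 1+mc(23)=1+4=5) = 5
mc(33) = min(1+mc(32)=1+5=6, 1+mc(29)=1+5=6, 1+mc(24)=1+5=6) = 6
mc(34) = min(1+mc(33)=1+6=7, 1+mc(30)=1+5=6, 1+mc(25)=1+5=6) = 6

6


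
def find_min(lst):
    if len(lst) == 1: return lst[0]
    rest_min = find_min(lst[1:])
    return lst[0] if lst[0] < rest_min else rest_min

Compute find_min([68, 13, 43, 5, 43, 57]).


find_min([68, 13, 43, 5, 43, 57]): compare 68 with find_min([13, 43, 5, 43, 57])
find_min([13, 43, 5, 43, 57]): compare 13 with find_min([43, 5, 43, 57])
find_min([43, 5, 43, 57]): compare 43 with find_min([5, 43, 57])
find_min([5, 43, 57]): compare 5 with find_min([43, 57])
find_min([43, 57]): compare 43 with find_min([57])
find_min([57]) = 57  (base case)
Compare 43 with 57 -> 43
Compare 5 with 43 -> 5
Compare 43 with 5 -> 5
Compare 13 with 5 -> 5
Compare 68 with 5 -> 5

5


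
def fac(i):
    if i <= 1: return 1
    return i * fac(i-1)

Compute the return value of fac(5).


fac(5)
= 5 * fac(4)
= 5 * 4 * fac(3)
= 5 * 4 * 3 * fac(2)
= 5 * 4 * 3 * 2 * fac(1)
= 5 * 4 * 3 * 2 * 1
= 120

120


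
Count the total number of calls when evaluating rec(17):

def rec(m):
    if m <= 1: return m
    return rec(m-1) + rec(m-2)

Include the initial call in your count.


Let C(n) = total calls for rec(n)
C(0) = 1, C(1) = 1
C(2) = 1 + C(1) + C(0) = 1 + 1 + 1 = 3
C(3) = 1 + C(2) + C(1) = 1 + 3 + 1 = 5
C(4) = 1 + C(3) + C(2) = 1 + 5 + 3 = 9
C(5) = 1 + C(4) + C(3) = 1 + 9 + 5 = 15
C(6) = 1 + C(5) + C(4) = 1 + 15 + 9 = 25
C(7) = 1 + C(6) + C(5) = 1 + 25 + 15 = 41
C(8) = 1 + C(7) + C(6) = 1 + 41 + 25 = 67
C(9) = 1 + C(8) + C(7) = 1 + 67 + 41 = 109
C(10) = 1 + C(9) + C(8) = 1 + 109 + 67 = 177
C(11) = 1 + C(10) + C(9) = 1 + 177 + 109 = 287
C(12) = 1 + C(11) + C(10) = 1 + 287 + 177 = 465
C(13) = 1 + C(12) + C(11) = 1 + 465 + 287 = 753
C(14) = 1 + C(13) + C(12) = 1 + 753 + 465 = 1219
C(15) = 1 + C(14) + C(13) = 1 + 1219 + 753 = 1973
C(16) = 1 + C(15) + C(14) = 1 + 1973 + 1219 = 3193
C(17) = 1 + C(16) + C(15) = 1 + 3193 + 1973 = 5167

5167


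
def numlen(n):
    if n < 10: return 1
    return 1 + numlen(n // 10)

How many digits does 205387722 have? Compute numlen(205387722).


numlen(205387722) = 1 + numlen(20538772)
numlen(20538772) = 1 + numlen(2053877)
numlen(2053877) = 1 + numlen(205387)
numlen(205387) = 1 + numlen(20538)
numlen(20538) = 1 + numlen(2053)
numlen(2053) = 1 + numlen(205)
numlen(205) = 1 + numlen(20)
numlen(20) = 1 + numlen(2)
numlen(2) = 1  (base case: 2 < 10)
Unwinding: 1 + 1 + 1 + 1 + 1 + 1 + 1 + 1 + 1 = 9

9


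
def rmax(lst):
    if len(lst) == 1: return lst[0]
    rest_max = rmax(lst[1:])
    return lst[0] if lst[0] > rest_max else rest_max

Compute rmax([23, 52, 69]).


rmax([23, 52, 69]): compare 23 with rmax([52, 69])
rmax([52, 69]): compare 52 with rmax([69])
rmax([69]) = 69  (base case)
Compare 52 with 69 -> 69
Compare 23 with 69 -> 69

69


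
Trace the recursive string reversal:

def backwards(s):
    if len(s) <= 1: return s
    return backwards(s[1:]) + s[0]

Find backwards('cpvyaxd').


backwards('cpvyaxd') = backwards('pvyaxd') + 'c'
backwards('pvyaxd') = backwards('vyaxd') + 'p'
backwards('vyaxd') = backwards('yaxd') + 'v'
backwards('yaxd') = backwards('axd') + 'y'
backwards('axd') = backwards('xd') + 'a'
backwards('xd') = backwards('d') + 'x'
backwards('d') = 'd'  (base case)
Concatenating: 'd' + 'x' + 'a' + 'y' + 'v' + 'p' + 'c' = 'dxayvpc'

dxayvpc


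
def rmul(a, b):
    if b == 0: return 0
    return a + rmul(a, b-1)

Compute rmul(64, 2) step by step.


rmul(64, 2) = 64 + rmul(64, 1)
rmul(64, 1) = 64 + rmul(64, 0)
rmul(64, 0) = 0  (base case)
Total: 64 + 64 + 0 = 128

128


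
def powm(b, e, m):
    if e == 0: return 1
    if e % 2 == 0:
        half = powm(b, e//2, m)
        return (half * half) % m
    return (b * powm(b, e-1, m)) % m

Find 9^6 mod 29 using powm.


powm(9, 6, 29): e is even, compute powm(9, 3, 29)
  powm(9, 3, 29): e is odd, compute powm(9, 2, 29)
    powm(9, 2, 29): e is even, compute powm(9, 1, 29)
      powm(9, 1, 29): e is odd, compute powm(9, 0, 29)
        powm(9, 0, 29) = 1
      (9 * 1) % 29 = 9
    half=9, (9*9) % 29 = 23
  (9 * 23) % 29 = 4
half=4, (4*4) % 29 = 16

16


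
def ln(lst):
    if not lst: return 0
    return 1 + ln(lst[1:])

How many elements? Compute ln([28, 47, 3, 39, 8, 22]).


ln([28, 47, 3, 39, 8, 22]) = 1 + ln([47, 3, 39, 8, 22])
ln([47, 3, 39, 8, 22]) = 1 + ln([3, 39, 8, 22])
ln([3, 39, 8, 22]) = 1 + ln([39, 8, 22])
ln([39, 8, 22]) = 1 + ln([8, 22])
ln([8, 22]) = 1 + ln([22])
ln([22]) = 1 + ln([])
ln([]) = 0  (base case)
Unwinding: 1 + 1 + 1 + 1 + 1 + 1 + 0 = 6

6


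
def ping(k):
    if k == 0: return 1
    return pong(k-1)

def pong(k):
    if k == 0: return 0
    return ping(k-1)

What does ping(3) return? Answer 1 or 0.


ping(3) = pong(2)
pong(2) = ping(1)
ping(1) = pong(0)
pong(0) = 0  (base case)
Result: 0

0


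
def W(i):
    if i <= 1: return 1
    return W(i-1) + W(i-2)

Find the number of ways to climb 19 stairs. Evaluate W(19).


Building up from base cases:
W(0) = 1
W(1) = 1
W(2) = W(1) + W(0) = 1 + 1 = 2
W(3) = W(2) + W(1) = 2 + 1 = 3
W(4) = W(3) + W(2) = 3 + 2 = 5
W(5) = W(4) + W(3) = 5 + 3 = 8
W(6) = W(5) + W(4) = 8 + 5 = 13
W(7) = W(6) + W(5) = 13 + 8 = 21
W(8) = W(7) + W(6) = 21 + 13 = 34
W(9) = W(8) + W(7) = 34 + 21 = 55
W(10) = W(9) + W(8) = 55 + 34 = 89
W(11) = W(10) + W(9) = 89 + 55 = 144
W(12) = W(11) + W(10) = 144 + 89 = 233
W(13) = W(12) + W(11) = 233 + 144 = 377
W(14) = W(13) + W(12) = 377 + 233 = 610
W(15) = W(14) + W(13) = 610 + 377 = 987
W(16) = W(15) + W(14) = 987 + 610 = 1597
W(17) = W(16) + W(15) = 1597 + 987 = 2584
W(18) = W(17) + W(16) = 2584 + 1597 = 4181
W(19) = W(18) + W(17) = 4181 + 2584 = 6765

6765


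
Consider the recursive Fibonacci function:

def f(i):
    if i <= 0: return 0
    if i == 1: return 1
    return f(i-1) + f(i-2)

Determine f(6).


Computing f(6) bottom-up:
f(0) = 0
f(1) = 1
f(2) = f(1) + f(0) = 1 + 0 = 1
f(3) = f(2) + f(1) = 1 + 1 = 2
f(4) = f(3) + f(2) = 2 + 1 = 3
f(5) = f(4) + f(3) = 3 + 2 = 5
f(6) = f(5) + f(4) = 5 + 3 = 8

8


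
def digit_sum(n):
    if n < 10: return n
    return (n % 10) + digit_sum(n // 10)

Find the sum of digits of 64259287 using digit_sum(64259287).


digit_sum(64259287) = 7 + digit_sum(6425928)
digit_sum(6425928) = 8 + digit_sum(642592)
digit_sum(642592) = 2 + digit_sum(64259)
digit_sum(64259) = 9 + digit_sum(6425)
digit_sum(6425) = 5 + digit_sum(642)
digit_sum(642) = 2 + digit_sum(64)
digit_sum(64) = 4 + digit_sum(6)
digit_sum(6) = 6  (base case)
Total: 7 + 8 + 2 + 9 + 5 + 2 + 4 + 6 = 43

43
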